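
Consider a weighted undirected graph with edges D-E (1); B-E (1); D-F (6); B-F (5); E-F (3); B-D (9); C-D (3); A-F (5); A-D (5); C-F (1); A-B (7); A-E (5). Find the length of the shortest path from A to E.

A few of the A→E routes:
A-D-E: 5 + 1 = 6
A-F-B-E: 5 + 5 + 1 = 11
A-F-E: 5 + 3 = 8
A-F-C-D-E: 5 + 1 + 3 + 1 = 10
A-B-E: 7 + 1 = 8
A-E: 5
The minimum is 5.

5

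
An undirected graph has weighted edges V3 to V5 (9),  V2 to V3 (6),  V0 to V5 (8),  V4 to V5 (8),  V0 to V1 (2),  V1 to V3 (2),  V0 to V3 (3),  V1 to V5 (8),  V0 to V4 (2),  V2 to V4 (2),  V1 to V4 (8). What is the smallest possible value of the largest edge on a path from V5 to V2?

A few of the V5→V2 routes:
V5 → V0 → V3 → V1 → V4 → V2: max(8, 3, 2, 8, 2) = 8
V5 → V0 → V1 → V4 → V2: max(8, 2, 8, 2) = 8
V5 → V0 → V4 → V1 → V3 → V2: max(8, 2, 8, 2, 6) = 8
V5 → V0 → V3 → V2: max(8, 3, 6) = 8
V5 → V0 → V4 → V2: max(8, 2, 2) = 8
Best route has worst link 8.

8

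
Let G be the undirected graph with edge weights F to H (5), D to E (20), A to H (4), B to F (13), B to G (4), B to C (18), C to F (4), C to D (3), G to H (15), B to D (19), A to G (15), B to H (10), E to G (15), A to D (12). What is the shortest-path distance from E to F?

Checking several routes:
E-G-H-F: 15 + 15 + 5 = 35
E-D-C-F: 20 + 3 + 4 = 27
E-G-B-H-F: 15 + 4 + 10 + 5 = 34
E-G-B-F: 15 + 4 + 13 = 32
E-G-B-C-F: 15 + 4 + 18 + 4 = 41
E-G-A-H-F: 15 + 15 + 4 + 5 = 39
The minimum is 27.

27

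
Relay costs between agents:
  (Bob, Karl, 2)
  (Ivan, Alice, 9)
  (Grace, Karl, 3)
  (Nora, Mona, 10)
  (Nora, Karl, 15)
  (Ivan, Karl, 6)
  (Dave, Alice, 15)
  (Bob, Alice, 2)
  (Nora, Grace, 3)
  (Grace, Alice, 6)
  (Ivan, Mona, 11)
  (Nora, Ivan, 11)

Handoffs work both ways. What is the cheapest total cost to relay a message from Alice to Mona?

Checking several routes:
Alice-Bob-Karl-Grace-Nora-Mona: 2 + 2 + 3 + 3 + 10 = 20
Alice-Ivan-Mona: 9 + 11 = 20
Alice-Grace-Nora-Mona: 6 + 3 + 10 = 19
Shortest: 19.

19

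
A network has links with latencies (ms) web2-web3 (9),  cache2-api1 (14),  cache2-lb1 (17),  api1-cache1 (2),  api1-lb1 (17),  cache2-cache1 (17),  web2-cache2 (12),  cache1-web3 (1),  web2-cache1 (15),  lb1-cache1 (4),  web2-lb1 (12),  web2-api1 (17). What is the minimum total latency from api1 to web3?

3

Comparing a few candidate routes:
api1→cache2→cache1→web3: 14 + 17 + 1 = 32
api1→cache1→web3: 2 + 1 = 3
api1→cache1→lb1→web2→web3: 2 + 4 + 12 + 9 = 27
api1→cache1→web2→web3: 2 + 15 + 9 = 26
api1→web2→web3: 17 + 9 = 26
api1→lb1→cache1→web3: 17 + 4 + 1 = 22
Shortest: 3 ms.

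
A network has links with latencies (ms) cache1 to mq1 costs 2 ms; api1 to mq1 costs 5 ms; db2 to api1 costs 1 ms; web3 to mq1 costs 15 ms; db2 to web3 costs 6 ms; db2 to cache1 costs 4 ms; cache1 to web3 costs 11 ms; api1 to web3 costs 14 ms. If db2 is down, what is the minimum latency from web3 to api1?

Routes from web3 to api1 avoiding db2:
web3 - mq1 - api1: 15 + 5 = 20
web3 - api1: 14
web3 - cache1 - mq1 - api1: 11 + 2 + 5 = 18
Shortest: 14 ms.

14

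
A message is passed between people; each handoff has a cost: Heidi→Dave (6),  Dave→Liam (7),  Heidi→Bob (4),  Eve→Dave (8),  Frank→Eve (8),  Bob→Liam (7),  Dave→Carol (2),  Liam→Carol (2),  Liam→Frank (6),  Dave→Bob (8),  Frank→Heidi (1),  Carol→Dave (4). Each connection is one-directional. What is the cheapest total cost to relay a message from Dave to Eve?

21

Candidate routes:
Dave - Liam - Frank - Eve: 7 + 6 + 8 = 21
Dave - Bob - Liam - Frank - Eve: 8 + 7 + 6 + 8 = 29
The minimum is 21.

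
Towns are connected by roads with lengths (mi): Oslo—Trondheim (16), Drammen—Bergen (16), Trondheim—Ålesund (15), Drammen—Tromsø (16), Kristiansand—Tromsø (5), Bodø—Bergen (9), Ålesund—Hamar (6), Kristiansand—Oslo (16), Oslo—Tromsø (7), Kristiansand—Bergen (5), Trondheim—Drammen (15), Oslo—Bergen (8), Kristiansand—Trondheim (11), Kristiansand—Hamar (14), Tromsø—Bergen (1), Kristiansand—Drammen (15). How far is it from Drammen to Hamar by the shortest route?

29

A few of the Drammen→Hamar routes:
Drammen-Tromsø-Kristiansand-Hamar: 16 + 5 + 14 = 35
Drammen-Bergen-Kristiansand-Hamar: 16 + 5 + 14 = 35
Drammen-Kristiansand-Hamar: 15 + 14 = 29
Shortest: 29 mi.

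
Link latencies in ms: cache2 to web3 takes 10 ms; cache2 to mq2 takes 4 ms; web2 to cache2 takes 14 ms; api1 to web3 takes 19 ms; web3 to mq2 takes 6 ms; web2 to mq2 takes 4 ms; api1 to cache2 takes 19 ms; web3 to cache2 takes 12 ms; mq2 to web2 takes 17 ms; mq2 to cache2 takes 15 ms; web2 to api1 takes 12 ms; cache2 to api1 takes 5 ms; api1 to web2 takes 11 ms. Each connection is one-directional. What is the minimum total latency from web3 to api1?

17

Some routes from web3 to api1:
web3-mq2-web2-api1: 6 + 17 + 12 = 35
web3-mq2-cache2-api1: 6 + 15 + 5 = 26
web3-mq2-web2-cache2-api1: 6 + 17 + 14 + 5 = 42
web3-cache2-api1: 12 + 5 = 17
Shortest: 17 ms.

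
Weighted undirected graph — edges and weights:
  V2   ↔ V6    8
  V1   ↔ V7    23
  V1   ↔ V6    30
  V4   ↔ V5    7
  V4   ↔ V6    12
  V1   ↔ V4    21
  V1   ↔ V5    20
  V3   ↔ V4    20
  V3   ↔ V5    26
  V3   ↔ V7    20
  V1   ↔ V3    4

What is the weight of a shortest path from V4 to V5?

A few of the V4→V5 routes:
V4→V3→V5: 20 + 26 = 46
V4→V3→V1→V5: 20 + 4 + 20 = 44
V4→V1→V3→V5: 21 + 4 + 26 = 51
V4→V1→V5: 21 + 20 = 41
V4→V5: 7
The minimum is 7.

7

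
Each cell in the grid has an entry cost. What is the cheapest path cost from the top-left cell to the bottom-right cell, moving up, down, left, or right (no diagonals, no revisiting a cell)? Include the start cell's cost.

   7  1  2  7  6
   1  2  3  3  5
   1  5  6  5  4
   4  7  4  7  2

One optimal route is [0,0] -> [0,1] -> [0,2] -> [1,2] -> [1,3] -> [1,4] -> [2,4] -> [3,4].
Its cost is 7 + 1 + 2 + 3 + 3 + 5 + 4 + 2 = 27.

27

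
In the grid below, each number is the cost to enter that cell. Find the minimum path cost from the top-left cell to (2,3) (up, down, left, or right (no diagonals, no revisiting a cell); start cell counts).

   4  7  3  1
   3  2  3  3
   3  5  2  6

20

Path [0,0] -> [1,0] -> [1,1] -> [1,2] -> [2,2] -> [2,3]: 4 + 3 + 2 + 3 + 2 + 6 = 20.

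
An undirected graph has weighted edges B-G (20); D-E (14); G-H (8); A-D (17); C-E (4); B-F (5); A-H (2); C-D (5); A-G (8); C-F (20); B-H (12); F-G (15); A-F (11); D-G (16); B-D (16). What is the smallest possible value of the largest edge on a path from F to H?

Checking several routes:
F → G → D → B → H: max(15, 16, 16, 12) = 16
F → B → H: max(5, 12) = 12
F → A → H: max(11, 2) = 11
F → G → H: max(15, 8) = 15
F → A → G → H: max(11, 8, 8) = 11
F → G → A → H: max(15, 8, 2) = 15
The minimum achievable maximum is 11.

11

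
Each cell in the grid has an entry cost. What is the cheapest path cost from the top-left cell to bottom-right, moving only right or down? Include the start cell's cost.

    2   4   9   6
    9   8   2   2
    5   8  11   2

20

Take [0,0] [0,1] [1,1] [1,2] [1,3] [2,3] for a total of 2 + 4 + 8 + 2 + 2 + 2 = 20.
(Top row then right column would cost 25.)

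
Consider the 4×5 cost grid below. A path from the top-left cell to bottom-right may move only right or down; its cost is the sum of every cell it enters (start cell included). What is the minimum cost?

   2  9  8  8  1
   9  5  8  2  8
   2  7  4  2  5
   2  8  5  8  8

Best path: (0,0)→(1,0)→(2,0)→(2,1)→(2,2)→(2,3)→(2,4)→(3,4)
Cost: 2 + 9 + 2 + 7 + 4 + 2 + 5 + 8 = 39
(Top row then right column would cost 49.)

39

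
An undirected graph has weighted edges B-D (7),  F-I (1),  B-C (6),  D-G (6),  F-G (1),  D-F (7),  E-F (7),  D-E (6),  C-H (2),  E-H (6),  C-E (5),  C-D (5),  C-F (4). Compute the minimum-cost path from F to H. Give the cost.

Comparing a few candidate routes:
F-D-C-H: 7 + 5 + 2 = 14
F-C-H: 4 + 2 = 6
F-G-D-C-H: 1 + 6 + 5 + 2 = 14
F-E-H: 7 + 6 = 13
The minimum is 6.

6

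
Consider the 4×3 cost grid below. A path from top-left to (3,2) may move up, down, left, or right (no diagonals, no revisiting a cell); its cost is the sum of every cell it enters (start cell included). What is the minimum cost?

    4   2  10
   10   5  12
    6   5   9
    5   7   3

26

One optimal route is (0,0) -> (0,1) -> (1,1) -> (2,1) -> (3,1) -> (3,2).
Its cost is 4 + 2 + 5 + 5 + 7 + 3 = 26.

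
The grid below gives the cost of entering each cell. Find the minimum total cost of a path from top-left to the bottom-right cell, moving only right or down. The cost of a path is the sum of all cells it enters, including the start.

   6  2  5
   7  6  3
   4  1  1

Path (0,0) → (0,1) → (1,1) → (2,1) → (2,2): 6 + 2 + 6 + 1 + 1 = 16.

16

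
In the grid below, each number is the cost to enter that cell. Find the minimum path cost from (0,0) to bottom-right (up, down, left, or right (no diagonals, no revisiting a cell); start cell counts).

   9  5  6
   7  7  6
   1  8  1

Best path: [0,0]→[1,0]→[2,0]→[2,1]→[2,2]
Cost: 9 + 7 + 1 + 8 + 1 = 26

26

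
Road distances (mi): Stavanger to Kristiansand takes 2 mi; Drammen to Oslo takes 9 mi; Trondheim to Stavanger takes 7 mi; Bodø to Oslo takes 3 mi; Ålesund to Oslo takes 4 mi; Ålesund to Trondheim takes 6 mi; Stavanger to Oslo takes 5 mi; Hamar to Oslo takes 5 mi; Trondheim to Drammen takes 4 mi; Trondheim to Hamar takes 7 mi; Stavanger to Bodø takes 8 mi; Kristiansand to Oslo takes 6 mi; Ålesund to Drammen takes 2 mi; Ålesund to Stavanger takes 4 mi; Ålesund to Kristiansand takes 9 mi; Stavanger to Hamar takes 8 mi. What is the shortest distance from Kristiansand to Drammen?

Checking several routes:
Kristiansand→Oslo→Ålesund→Drammen: 6 + 4 + 2 = 12
Kristiansand→Stavanger→Trondheim→Drammen: 2 + 7 + 4 = 13
Kristiansand→Stavanger→Ålesund→Drammen: 2 + 4 + 2 = 8
Kristiansand→Ålesund→Drammen: 9 + 2 = 11
Kristiansand→Stavanger→Oslo→Ålesund→Drammen: 2 + 5 + 4 + 2 = 13
Best route has total 8 mi.

8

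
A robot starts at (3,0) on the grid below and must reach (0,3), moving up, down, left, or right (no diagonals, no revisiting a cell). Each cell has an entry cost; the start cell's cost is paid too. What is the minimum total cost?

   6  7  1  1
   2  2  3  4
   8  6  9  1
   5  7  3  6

22

One optimal route is r3c0 r2c0 r1c0 r1c1 r1c2 r0c2 r0c3.
Its cost is 5 + 8 + 2 + 2 + 3 + 1 + 1 = 22.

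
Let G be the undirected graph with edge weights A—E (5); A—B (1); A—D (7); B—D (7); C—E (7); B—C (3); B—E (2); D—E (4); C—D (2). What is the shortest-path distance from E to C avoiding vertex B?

6

Routes from E to C avoiding B:
E-A-D-C: 5 + 7 + 2 = 14
E-D-C: 4 + 2 = 6
E-C: 7
Shortest: 6.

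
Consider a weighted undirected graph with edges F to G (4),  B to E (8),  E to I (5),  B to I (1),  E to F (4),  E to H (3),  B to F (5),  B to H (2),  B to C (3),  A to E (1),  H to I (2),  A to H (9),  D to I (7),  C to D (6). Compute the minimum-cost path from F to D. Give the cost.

Checking several routes:
F - B - C - D: 5 + 3 + 6 = 14
F - E - H - I - D: 4 + 3 + 2 + 7 = 16
F - B - I - D: 5 + 1 + 7 = 13
F - B - H - I - D: 5 + 2 + 2 + 7 = 16
The minimum is 13.

13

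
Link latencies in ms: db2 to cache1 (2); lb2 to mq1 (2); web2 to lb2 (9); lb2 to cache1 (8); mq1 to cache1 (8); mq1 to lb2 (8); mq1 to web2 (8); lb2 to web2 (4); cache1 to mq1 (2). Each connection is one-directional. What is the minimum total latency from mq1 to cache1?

8

Paths from mq1 to cache1:
mq1-web2-lb2-cache1: 8 + 9 + 8 = 25
mq1-lb2-cache1: 8 + 8 = 16
mq1-cache1: 8
Shortest: 8 ms.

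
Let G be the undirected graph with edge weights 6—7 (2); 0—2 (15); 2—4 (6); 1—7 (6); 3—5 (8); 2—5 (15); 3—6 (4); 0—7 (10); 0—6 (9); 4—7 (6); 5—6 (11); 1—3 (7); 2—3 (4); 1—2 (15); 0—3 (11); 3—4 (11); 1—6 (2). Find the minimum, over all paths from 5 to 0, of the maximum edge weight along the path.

Checking several routes:
5 → 3 → 1 → 6 → 0: max(8, 7, 2, 9) = 9
5 → 3 → 1 → 7 → 6 → 0: max(8, 7, 6, 2, 9) = 9
5 → 3 → 2 → 4 → 7 → 1 → 6 → 0: max(8, 4, 6, 6, 6, 2, 9) = 9
Smallest bottleneck: 9.

9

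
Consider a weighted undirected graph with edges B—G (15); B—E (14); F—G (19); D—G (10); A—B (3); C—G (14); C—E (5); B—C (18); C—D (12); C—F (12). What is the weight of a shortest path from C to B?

A few of the C→B routes:
C -> B: 18
C -> E -> B: 5 + 14 = 19
C -> G -> B: 14 + 15 = 29
The minimum is 18.

18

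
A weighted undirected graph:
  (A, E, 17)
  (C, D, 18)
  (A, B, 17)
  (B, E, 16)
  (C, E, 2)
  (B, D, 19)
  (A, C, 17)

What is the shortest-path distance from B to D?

Paths from B to D:
B-A-C-D: 17 + 17 + 18 = 52
B-E-A-C-D: 16 + 17 + 17 + 18 = 68
B-E-C-D: 16 + 2 + 18 = 36
B-D: 19
B-A-E-C-D: 17 + 17 + 2 + 18 = 54
Best route has total 19.

19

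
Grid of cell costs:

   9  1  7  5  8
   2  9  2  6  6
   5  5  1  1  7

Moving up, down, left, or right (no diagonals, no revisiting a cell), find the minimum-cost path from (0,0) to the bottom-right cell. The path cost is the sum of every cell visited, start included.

One optimal route is (0,0) (0,1) (0,2) (1,2) (2,2) (2,3) (2,4).
Its cost is 9 + 1 + 7 + 2 + 1 + 1 + 7 = 28.

28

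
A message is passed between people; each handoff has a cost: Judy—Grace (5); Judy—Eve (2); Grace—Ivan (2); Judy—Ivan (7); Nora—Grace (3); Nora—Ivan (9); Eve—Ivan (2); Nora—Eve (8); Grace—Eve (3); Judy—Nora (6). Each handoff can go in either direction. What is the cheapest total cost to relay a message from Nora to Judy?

A few of the Nora→Judy routes:
Nora→Grace→Eve→Judy: 3 + 3 + 2 = 8
Nora→Grace→Ivan→Eve→Judy: 3 + 2 + 2 + 2 = 9
Nora→Judy: 6
Nora→Grace→Judy: 3 + 5 = 8
Shortest: 6.

6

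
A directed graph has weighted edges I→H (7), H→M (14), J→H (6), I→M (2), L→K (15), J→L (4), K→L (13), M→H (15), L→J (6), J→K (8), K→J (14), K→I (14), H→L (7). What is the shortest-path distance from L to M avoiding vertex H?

30

Routes from L to M avoiding H:
L-K-I-M: 15 + 14 + 2 = 31
L-J-K-I-M: 6 + 8 + 14 + 2 = 30
Shortest: 30.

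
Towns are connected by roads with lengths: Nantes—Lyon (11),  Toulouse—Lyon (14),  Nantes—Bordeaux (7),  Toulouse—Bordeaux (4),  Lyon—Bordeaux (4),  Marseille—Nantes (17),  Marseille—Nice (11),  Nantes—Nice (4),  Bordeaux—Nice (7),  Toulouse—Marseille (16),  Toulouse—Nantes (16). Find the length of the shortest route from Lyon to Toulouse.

Comparing a few candidate routes:
Lyon -> Nantes -> Bordeaux -> Toulouse: 11 + 7 + 4 = 22
Lyon -> Nantes -> Nice -> Bordeaux -> Toulouse: 11 + 4 + 7 + 4 = 26
Lyon -> Toulouse: 14
Lyon -> Bordeaux -> Nantes -> Toulouse: 4 + 7 + 16 = 27
Lyon -> Bordeaux -> Toulouse: 4 + 4 = 8
Shortest: 8.

8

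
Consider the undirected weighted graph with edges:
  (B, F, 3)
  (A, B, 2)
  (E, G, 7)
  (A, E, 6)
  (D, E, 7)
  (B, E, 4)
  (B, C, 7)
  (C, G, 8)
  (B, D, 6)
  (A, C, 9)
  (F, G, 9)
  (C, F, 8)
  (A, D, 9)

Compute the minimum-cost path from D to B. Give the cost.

6

Some routes from D to B:
D → B: 6
D → E → B: 7 + 4 = 11
D → A → B: 9 + 2 = 11
Shortest: 6.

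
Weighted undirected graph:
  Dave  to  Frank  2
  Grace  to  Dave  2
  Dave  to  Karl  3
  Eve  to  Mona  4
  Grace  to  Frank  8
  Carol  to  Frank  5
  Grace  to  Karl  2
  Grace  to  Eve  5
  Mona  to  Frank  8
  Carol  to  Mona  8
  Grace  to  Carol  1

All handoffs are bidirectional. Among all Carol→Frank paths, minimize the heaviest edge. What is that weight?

A few of the Carol→Frank routes:
Carol-Mona-Frank: max(8, 8) = 8
Carol-Grace-Karl-Dave-Frank: max(1, 2, 3, 2) = 3
Carol-Frank: max(5) = 5
Carol-Grace-Dave-Frank: max(1, 2, 2) = 2
Carol-Grace-Eve-Mona-Frank: max(1, 5, 4, 8) = 8
Carol-Grace-Frank: max(1, 8) = 8
Smallest bottleneck: 2.

2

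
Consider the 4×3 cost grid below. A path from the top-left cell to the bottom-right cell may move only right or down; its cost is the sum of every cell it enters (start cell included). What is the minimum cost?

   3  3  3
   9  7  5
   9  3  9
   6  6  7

29

Cheapest: r0c0→r0c1→r1c1→r2c1→r3c1→r3c2
  3 + 3 + 7 + 3 + 6 + 7 = 29
For comparison, the top-then-right route costs 30.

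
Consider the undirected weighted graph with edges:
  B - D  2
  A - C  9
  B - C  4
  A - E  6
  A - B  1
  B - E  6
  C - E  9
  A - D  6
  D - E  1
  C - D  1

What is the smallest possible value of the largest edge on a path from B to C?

2

Some routes from B to C:
B - E - A - D - C: max(6, 6, 6, 1) = 6
B - A - E - D - C: max(1, 6, 1, 1) = 6
B - D - C: max(2, 1) = 2
B - C: max(4) = 4
B - A - D - C: max(1, 6, 1) = 6
The minimum achievable maximum is 2.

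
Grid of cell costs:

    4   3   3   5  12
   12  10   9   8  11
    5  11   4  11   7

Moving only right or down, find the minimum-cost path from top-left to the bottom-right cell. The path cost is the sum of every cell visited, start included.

41

Take r0c0→r0c1→r0c2→r0c3→r1c3→r1c4→r2c4 for a total of 4 + 3 + 3 + 5 + 8 + 11 + 7 = 41.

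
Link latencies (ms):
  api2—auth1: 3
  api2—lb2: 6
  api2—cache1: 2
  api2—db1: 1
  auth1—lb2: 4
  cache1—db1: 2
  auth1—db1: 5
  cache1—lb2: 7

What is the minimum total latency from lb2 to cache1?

7

Checking several routes:
lb2-auth1-api2-cache1: 4 + 3 + 2 = 9
lb2-api2-db1-cache1: 6 + 1 + 2 = 9
lb2-api2-cache1: 6 + 2 = 8
lb2-auth1-api2-db1-cache1: 4 + 3 + 1 + 2 = 10
lb2-cache1: 7
Best route has total 7 ms.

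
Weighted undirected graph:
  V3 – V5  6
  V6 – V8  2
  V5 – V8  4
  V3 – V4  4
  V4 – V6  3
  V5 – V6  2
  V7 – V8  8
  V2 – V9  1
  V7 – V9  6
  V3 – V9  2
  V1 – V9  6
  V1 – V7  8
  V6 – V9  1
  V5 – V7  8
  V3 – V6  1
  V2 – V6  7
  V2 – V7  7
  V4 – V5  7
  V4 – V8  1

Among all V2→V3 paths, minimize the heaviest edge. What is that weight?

1

Some routes from V2 to V3:
V2 → V9 → V6 → V3: max(1, 1, 1) = 1
V2 → V9 → V3: max(1, 2) = 2
V2 → V9 → V6 → V8 → V4 → V3: max(1, 1, 2, 1, 4) = 4
V2 → V9 → V6 → V4 → V3: max(1, 1, 3, 4) = 4
Smallest bottleneck: 1.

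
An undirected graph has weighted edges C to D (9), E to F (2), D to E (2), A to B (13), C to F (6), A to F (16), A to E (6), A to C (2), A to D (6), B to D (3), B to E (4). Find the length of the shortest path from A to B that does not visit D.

10

Paths from A to B avoiding D:
A -> F -> E -> B: 16 + 2 + 4 = 22
A -> E -> B: 6 + 4 = 10
A -> C -> F -> E -> B: 2 + 6 + 2 + 4 = 14
A -> B: 13
Best route has total 10.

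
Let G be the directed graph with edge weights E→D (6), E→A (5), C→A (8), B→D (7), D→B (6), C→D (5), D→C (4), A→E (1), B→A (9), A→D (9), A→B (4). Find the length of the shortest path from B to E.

Routes from B to E:
B→D→C→A→E: 7 + 4 + 8 + 1 = 20
B→A→E: 9 + 1 = 10
Best route has total 10.

10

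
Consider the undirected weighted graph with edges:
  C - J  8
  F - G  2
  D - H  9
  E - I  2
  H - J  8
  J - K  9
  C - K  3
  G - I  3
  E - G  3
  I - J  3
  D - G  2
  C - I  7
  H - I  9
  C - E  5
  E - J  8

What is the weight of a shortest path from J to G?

6

Checking several routes:
J→E→G: 8 + 3 = 11
J→I→G: 3 + 3 = 6
J→I→E→G: 3 + 2 + 3 = 8
The minimum is 6.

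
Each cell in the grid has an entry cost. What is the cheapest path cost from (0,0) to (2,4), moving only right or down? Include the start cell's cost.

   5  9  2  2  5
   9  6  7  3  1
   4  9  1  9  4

26

Path [0,0] [0,1] [0,2] [0,3] [1,3] [1,4] [2,4]: 5 + 9 + 2 + 2 + 3 + 1 + 4 = 26.
For comparison, the top-then-right route costs 28.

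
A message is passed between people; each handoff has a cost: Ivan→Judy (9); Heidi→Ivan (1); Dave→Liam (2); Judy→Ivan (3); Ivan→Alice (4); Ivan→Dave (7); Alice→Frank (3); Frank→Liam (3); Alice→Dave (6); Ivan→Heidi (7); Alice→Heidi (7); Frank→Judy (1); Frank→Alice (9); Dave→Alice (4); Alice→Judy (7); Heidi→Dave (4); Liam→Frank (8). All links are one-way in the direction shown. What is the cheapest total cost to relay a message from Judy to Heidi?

10

Candidate routes:
Judy→Ivan→Alice→Heidi: 3 + 4 + 7 = 14
Judy→Ivan→Dave→Alice→Heidi: 3 + 7 + 4 + 7 = 21
Judy→Ivan→Heidi: 3 + 7 = 10
Judy→Ivan→Dave→Liam→Frank→Alice→Heidi: 3 + 7 + 2 + 8 + 9 + 7 = 36
Shortest: 10.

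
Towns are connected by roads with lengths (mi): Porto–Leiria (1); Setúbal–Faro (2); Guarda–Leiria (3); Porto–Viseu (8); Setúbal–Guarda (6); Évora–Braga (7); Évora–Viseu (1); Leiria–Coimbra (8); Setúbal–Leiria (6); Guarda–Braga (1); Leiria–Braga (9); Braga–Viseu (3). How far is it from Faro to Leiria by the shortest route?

Routes from Faro to Leiria:
Faro - Setúbal - Guarda - Braga - Évora - Viseu - Porto - Leiria: 2 + 6 + 1 + 7 + 1 + 8 + 1 = 26
Faro - Setúbal - Leiria: 2 + 6 = 8
Faro - Setúbal - Guarda - Braga - Leiria: 2 + 6 + 1 + 9 = 18
Faro - Setúbal - Guarda - Leiria: 2 + 6 + 3 = 11
Faro - Setúbal - Guarda - Braga - Viseu - Porto - Leiria: 2 + 6 + 1 + 3 + 8 + 1 = 21
Best route has total 8 mi.

8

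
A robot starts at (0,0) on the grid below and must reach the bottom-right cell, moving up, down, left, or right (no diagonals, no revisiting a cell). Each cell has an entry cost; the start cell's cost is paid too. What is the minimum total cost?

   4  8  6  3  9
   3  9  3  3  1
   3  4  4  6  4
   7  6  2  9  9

One optimal route is [0,0] → [1,0] → [1,1] → [1,2] → [1,3] → [1,4] → [2,4] → [3,4].
Its cost is 4 + 3 + 9 + 3 + 3 + 1 + 4 + 9 = 36.

36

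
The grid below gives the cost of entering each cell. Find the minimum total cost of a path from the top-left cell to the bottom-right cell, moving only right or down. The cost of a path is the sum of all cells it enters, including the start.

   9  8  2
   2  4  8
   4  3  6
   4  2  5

25

Best path: (0,0) → (1,0) → (1,1) → (2,1) → (3,1) → (3,2)
Cost: 9 + 2 + 4 + 3 + 2 + 5 = 25
For comparison, the top-then-right route costs 38.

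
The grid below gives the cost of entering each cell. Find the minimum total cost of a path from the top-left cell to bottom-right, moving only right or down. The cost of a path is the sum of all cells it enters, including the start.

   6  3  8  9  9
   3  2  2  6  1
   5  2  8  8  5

Best path: r0c0 → r0c1 → r1c1 → r1c2 → r1c3 → r1c4 → r2c4
Cost: 6 + 3 + 2 + 2 + 6 + 1 + 5 = 25
(Top row then right column would cost 41.)

25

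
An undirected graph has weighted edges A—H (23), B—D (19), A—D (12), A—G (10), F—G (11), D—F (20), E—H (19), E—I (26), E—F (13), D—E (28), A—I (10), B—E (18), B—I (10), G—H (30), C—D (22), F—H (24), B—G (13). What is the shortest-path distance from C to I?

Some routes from C to I:
C→D→F→G→A→I: 22 + 20 + 11 + 10 + 10 = 73
C→D→E→I: 22 + 28 + 26 = 76
C→D→B→G→A→I: 22 + 19 + 13 + 10 + 10 = 74
C→D→A→I: 22 + 12 + 10 = 44
C→D→A→G→B→I: 22 + 12 + 10 + 13 + 10 = 67
C→D→B→I: 22 + 19 + 10 = 51
The minimum is 44.

44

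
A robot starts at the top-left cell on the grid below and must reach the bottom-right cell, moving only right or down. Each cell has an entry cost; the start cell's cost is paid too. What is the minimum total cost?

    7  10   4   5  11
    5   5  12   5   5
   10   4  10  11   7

43

Best path: [0,0] → [0,1] → [0,2] → [0,3] → [1,3] → [1,4] → [2,4]
Cost: 7 + 10 + 4 + 5 + 5 + 5 + 7 = 43
(Top row then right column would cost 49.)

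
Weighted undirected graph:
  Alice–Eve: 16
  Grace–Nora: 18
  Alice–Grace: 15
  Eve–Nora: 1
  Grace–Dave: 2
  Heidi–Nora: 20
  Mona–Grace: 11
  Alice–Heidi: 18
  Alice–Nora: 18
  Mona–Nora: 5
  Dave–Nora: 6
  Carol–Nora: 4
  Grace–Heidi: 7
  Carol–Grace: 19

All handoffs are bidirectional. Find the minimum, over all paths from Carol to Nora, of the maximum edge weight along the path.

A few of the Carol→Nora routes:
Carol → Nora: max(4) = 4
Carol → Grace → Alice → Eve → Nora: max(19, 15, 16, 1) = 19
Carol → Grace → Alice → Nora: max(19, 15, 18) = 19
Carol → Grace → Mona → Nora: max(19, 11, 5) = 19
Carol → Grace → Heidi → Alice → Nora: max(19, 7, 18, 18) = 19
Smallest bottleneck: 4.

4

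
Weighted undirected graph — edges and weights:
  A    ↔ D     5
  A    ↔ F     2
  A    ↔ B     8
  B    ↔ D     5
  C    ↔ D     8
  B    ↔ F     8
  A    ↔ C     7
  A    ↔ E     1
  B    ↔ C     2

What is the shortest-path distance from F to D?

Checking several routes:
F-A-C-B-D: 2 + 7 + 2 + 5 = 16
F-A-D: 2 + 5 = 7
F-A-C-D: 2 + 7 + 8 = 17
F-A-B-D: 2 + 8 + 5 = 15
F-B-D: 8 + 5 = 13
The minimum is 7.

7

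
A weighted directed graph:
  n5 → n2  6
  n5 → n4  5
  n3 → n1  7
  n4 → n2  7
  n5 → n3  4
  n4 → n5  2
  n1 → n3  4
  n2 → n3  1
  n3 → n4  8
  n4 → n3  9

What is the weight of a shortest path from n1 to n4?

12

Candidate routes:
n1→n3→n4: 4 + 8 = 12
Best route has total 12.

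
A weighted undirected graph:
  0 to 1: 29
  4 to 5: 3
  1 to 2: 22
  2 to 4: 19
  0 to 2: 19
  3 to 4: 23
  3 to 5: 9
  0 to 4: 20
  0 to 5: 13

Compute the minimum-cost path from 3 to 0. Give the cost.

Comparing a few candidate routes:
3 → 5 → 4 → 0: 9 + 3 + 20 = 32
3 → 4 → 0: 23 + 20 = 43
3 → 4 → 5 → 0: 23 + 3 + 13 = 39
3 → 5 → 0: 9 + 13 = 22
3 → 5 → 4 → 2 → 0: 9 + 3 + 19 + 19 = 50
3 → 4 → 2 → 0: 23 + 19 + 19 = 61
The minimum is 22.

22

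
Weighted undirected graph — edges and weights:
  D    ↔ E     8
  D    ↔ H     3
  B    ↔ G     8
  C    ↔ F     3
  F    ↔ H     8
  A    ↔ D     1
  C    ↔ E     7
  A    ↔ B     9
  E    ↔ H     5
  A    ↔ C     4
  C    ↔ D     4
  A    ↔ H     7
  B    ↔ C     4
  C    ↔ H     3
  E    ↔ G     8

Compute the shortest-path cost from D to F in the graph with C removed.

Checking several routes:
D→A→H→F: 1 + 7 + 8 = 16
D→E→H→F: 8 + 5 + 8 = 21
D→H→F: 3 + 8 = 11
Best route has total 11.

11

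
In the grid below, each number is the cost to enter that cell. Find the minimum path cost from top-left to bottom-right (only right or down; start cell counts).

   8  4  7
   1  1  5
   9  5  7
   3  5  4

Take (0,0) (1,0) (1,1) (2,1) (3,1) (3,2) for a total of 8 + 1 + 1 + 5 + 5 + 4 = 24.

24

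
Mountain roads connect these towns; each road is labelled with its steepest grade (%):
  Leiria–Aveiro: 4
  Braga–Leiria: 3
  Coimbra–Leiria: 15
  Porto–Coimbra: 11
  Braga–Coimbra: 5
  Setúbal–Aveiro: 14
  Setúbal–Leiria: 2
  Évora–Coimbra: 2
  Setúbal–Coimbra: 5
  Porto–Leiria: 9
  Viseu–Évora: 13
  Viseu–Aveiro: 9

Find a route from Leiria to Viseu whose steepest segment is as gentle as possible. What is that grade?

9

A few of the Leiria→Viseu routes:
Leiria → Braga → Coimbra → Setúbal → Aveiro → Viseu: max(3, 5, 5, 14, 9) = 14
Leiria → Braga → Coimbra → Évora → Viseu: max(3, 5, 2, 13) = 13
Leiria → Aveiro → Viseu: max(4, 9) = 9
Leiria → Porto → Coimbra → Setúbal → Aveiro → Viseu: max(9, 11, 5, 14, 9) = 14
Leiria → Porto → Coimbra → Évora → Viseu: max(9, 11, 2, 13) = 13
Leiria → Setúbal → Coimbra → Évora → Viseu: max(2, 5, 2, 13) = 13
The minimum achievable maximum is 9%.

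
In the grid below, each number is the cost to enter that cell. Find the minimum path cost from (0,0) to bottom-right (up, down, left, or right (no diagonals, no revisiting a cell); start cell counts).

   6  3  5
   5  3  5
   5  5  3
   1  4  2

22

Path (0,0) → (0,1) → (1,1) → (1,2) → (2,2) → (3,2): 6 + 3 + 3 + 5 + 3 + 2 = 22.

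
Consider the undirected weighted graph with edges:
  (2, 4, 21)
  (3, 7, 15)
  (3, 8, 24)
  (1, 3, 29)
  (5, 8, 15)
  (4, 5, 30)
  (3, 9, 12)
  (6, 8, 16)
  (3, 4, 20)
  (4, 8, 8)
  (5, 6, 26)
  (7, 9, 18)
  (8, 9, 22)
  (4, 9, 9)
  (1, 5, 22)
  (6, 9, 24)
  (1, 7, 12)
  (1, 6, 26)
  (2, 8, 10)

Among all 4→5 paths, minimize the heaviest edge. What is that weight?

15

Comparing a few candidate routes:
4 - 3 - 7 - 9 - 8 - 5: max(20, 15, 18, 22, 15) = 22
4 - 3 - 9 - 8 - 5: max(20, 12, 22, 15) = 22
4 - 3 - 9 - 7 - 1 - 5: max(20, 12, 18, 12, 22) = 22
4 - 2 - 8 - 5: max(21, 10, 15) = 21
4 - 8 - 5: max(8, 15) = 15
4 - 3 - 7 - 1 - 5: max(20, 15, 12, 22) = 22
Best route has worst link 15.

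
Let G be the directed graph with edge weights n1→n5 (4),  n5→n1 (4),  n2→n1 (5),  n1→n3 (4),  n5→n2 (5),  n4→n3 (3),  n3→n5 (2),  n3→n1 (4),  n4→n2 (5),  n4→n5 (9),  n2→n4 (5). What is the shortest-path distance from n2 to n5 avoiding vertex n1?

Candidate routes:
n2→n4→n5: 5 + 9 = 14
n2→n4→n3→n5: 5 + 3 + 2 = 10
The minimum is 10.

10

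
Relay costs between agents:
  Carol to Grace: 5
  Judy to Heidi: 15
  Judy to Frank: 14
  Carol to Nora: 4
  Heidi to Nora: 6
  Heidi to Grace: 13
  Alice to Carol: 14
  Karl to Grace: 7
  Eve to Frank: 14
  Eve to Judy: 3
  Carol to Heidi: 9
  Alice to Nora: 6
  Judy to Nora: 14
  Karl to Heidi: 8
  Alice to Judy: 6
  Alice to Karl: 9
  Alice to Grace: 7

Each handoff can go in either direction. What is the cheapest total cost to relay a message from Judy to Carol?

Some routes from Judy to Carol:
Judy→Alice→Grace→Carol: 6 + 7 + 5 = 18
Judy→Alice→Nora→Carol: 6 + 6 + 4 = 16
Judy→Alice→Carol: 6 + 14 = 20
Judy→Nora→Carol: 14 + 4 = 18
Best route has total 16.

16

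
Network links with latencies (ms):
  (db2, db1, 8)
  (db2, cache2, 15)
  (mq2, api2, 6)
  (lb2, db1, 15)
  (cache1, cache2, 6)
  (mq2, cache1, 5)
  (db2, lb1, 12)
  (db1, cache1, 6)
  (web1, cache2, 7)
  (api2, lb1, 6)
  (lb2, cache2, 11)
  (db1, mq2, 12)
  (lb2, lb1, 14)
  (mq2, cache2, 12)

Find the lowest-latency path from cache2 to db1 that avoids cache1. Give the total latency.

23

Some routes from cache2 to db1 avoiding cache1:
cache2 → mq2 → db1: 12 + 12 = 24
cache2 → lb2 → lb1 → api2 → mq2 → db1: 11 + 14 + 6 + 6 + 12 = 49
cache2 → lb2 → db1: 11 + 15 = 26
cache2 → lb2 → lb1 → db2 → db1: 11 + 14 + 12 + 8 = 45
cache2 → mq2 → api2 → lb1 → db2 → db1: 12 + 6 + 6 + 12 + 8 = 44
cache2 → db2 → db1: 15 + 8 = 23
The minimum is 23 ms.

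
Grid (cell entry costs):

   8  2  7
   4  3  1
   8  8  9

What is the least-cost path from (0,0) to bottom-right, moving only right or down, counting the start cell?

23

One optimal route is [0,0]→[0,1]→[1,1]→[1,2]→[2,2].
Its cost is 8 + 2 + 3 + 1 + 9 = 23.
(Top row then right column would cost 27.)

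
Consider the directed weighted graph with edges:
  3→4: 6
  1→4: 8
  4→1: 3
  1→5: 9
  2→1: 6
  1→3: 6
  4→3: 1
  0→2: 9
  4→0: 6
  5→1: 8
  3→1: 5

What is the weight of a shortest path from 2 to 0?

Paths from 2 to 0:
2 -> 1 -> 3 -> 4 -> 0: 6 + 6 + 6 + 6 = 24
2 -> 1 -> 4 -> 0: 6 + 8 + 6 = 20
Shortest: 20.

20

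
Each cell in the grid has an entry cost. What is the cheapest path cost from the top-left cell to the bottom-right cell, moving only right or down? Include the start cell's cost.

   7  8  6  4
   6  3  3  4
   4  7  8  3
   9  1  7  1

One optimal route is [0,0] [1,0] [1,1] [1,2] [1,3] [2,3] [3,3].
Its cost is 7 + 6 + 3 + 3 + 4 + 3 + 1 = 27.

27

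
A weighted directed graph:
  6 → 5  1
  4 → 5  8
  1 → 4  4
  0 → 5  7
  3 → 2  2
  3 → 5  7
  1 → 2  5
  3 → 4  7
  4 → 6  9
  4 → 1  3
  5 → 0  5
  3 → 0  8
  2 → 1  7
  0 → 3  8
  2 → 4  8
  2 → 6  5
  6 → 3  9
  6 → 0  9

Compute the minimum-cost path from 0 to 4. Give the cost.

15

Paths from 0 to 4:
0 → 3 → 2 → 4: 8 + 2 + 8 = 18
0 → 3 → 4: 8 + 7 = 15
0 → 3 → 2 → 1 → 4: 8 + 2 + 7 + 4 = 21
Best route has total 15.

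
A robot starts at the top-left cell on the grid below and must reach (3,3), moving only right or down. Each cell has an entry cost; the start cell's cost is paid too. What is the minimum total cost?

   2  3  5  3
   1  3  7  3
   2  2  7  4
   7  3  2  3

Cheapest: r0c0 r1c0 r2c0 r2c1 r3c1 r3c2 r3c3
  2 + 1 + 2 + 2 + 3 + 2 + 3 = 15

15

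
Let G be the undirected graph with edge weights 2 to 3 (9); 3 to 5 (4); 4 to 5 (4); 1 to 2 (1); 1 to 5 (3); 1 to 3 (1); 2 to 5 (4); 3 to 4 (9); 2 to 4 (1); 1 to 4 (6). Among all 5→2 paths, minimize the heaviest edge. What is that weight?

3

Comparing a few candidate routes:
5-1-2: max(3, 1) = 3
5-3-1-2: max(4, 1, 1) = 4
5-3-1-4-2: max(4, 1, 6, 1) = 6
5-4-2: max(4, 1) = 4
5-2: max(4) = 4
Best route has worst link 3.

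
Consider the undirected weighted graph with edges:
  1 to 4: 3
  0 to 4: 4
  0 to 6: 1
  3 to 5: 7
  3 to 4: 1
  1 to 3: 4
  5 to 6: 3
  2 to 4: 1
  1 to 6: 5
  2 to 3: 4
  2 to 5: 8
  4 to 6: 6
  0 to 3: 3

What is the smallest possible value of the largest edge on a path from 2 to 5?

3

Checking several routes:
2 -> 4 -> 3 -> 0 -> 6 -> 5: max(1, 1, 3, 1, 3) = 3
2 -> 3 -> 4 -> 0 -> 6 -> 5: max(4, 1, 4, 1, 3) = 4
2 -> 3 -> 1 -> 4 -> 0 -> 6 -> 5: max(4, 4, 3, 4, 1, 3) = 4
2 -> 3 -> 0 -> 6 -> 5: max(4, 3, 1, 3) = 4
Best route has worst link 3.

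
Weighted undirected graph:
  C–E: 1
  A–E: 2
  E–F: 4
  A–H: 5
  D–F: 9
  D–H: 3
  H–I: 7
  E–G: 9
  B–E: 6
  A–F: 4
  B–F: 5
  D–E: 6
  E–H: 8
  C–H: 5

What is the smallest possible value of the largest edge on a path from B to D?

5

Some routes from B to D:
B→F→E→A→H→D: max(5, 4, 2, 5, 3) = 5
B→F→A→H→D: max(5, 4, 5, 3) = 5
B→F→E→C→H→D: max(5, 4, 1, 5, 3) = 5
B→F→A→E→C→H→D: max(5, 4, 2, 1, 5, 3) = 5
The minimum achievable maximum is 5.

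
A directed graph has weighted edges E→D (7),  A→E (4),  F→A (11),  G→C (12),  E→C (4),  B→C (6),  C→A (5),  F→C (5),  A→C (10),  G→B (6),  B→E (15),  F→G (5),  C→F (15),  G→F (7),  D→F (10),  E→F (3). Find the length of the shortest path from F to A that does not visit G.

Routes from F to A avoiding G:
F - C - A: 5 + 5 = 10
F - A: 11
The minimum is 10.

10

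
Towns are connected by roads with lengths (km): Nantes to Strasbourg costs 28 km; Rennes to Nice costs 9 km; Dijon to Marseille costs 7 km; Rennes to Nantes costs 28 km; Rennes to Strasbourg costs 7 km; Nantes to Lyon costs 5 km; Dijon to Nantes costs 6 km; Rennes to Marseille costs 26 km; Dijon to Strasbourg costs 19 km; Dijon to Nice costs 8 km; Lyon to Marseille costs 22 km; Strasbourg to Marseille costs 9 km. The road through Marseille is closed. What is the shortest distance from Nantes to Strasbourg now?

25

Paths from Nantes to Strasbourg avoiding Marseille:
Nantes-Dijon-Nice-Rennes-Strasbourg: 6 + 8 + 9 + 7 = 30
Nantes-Rennes-Nice-Dijon-Strasbourg: 28 + 9 + 8 + 19 = 64
Nantes-Strasbourg: 28
Nantes-Rennes-Strasbourg: 28 + 7 = 35
Nantes-Dijon-Strasbourg: 6 + 19 = 25
The minimum is 25 km.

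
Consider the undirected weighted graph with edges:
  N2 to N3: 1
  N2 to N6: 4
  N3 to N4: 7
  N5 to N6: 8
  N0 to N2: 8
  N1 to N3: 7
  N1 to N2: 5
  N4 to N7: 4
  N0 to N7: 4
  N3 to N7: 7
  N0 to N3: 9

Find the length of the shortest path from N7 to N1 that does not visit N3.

Candidate routes:
N7 -> N0 -> N2 -> N1: 4 + 8 + 5 = 17
Shortest: 17.

17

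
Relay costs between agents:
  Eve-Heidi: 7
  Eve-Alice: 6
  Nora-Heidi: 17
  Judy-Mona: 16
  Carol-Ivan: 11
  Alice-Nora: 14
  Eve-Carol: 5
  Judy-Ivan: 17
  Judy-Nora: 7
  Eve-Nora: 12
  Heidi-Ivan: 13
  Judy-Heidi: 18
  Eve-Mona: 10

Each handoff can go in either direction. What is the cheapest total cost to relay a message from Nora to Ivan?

Some routes from Nora to Ivan:
Nora - Judy - Heidi - Ivan: 7 + 18 + 13 = 38
Nora - Alice - Eve - Carol - Ivan: 14 + 6 + 5 + 11 = 36
Nora - Judy - Ivan: 7 + 17 = 24
Nora - Eve - Heidi - Ivan: 12 + 7 + 13 = 32
Nora - Eve - Carol - Ivan: 12 + 5 + 11 = 28
Nora - Heidi - Ivan: 17 + 13 = 30
Best route has total 24.

24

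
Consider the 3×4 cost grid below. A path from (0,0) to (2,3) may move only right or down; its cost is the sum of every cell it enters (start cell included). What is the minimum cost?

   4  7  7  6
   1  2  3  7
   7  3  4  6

Take [0,0] → [1,0] → [1,1] → [1,2] → [2,2] → [2,3] for a total of 4 + 1 + 2 + 3 + 4 + 6 = 20.

20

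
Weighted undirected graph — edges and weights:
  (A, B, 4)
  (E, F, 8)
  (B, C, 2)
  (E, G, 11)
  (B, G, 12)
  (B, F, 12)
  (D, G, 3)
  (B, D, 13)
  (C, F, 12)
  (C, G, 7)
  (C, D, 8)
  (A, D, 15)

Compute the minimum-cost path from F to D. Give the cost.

Comparing a few candidate routes:
F-B-C-D: 12 + 2 + 8 = 22
F-E-G-D: 8 + 11 + 3 = 22
F-C-G-D: 12 + 7 + 3 = 22
F-B-C-G-D: 12 + 2 + 7 + 3 = 24
F-C-D: 12 + 8 = 20
The minimum is 20.

20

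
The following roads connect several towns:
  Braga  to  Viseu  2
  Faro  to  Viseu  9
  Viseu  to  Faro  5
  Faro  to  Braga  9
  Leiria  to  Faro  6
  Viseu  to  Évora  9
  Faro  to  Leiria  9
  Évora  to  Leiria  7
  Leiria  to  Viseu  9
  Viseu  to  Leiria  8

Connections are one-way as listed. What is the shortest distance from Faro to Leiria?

Paths from Faro to Leiria:
Faro -> Viseu -> Évora -> Leiria: 9 + 9 + 7 = 25
Faro -> Braga -> Viseu -> Évora -> Leiria: 9 + 2 + 9 + 7 = 27
Faro -> Leiria: 9
Faro -> Braga -> Viseu -> Leiria: 9 + 2 + 8 = 19
Faro -> Viseu -> Leiria: 9 + 8 = 17
The minimum is 9.

9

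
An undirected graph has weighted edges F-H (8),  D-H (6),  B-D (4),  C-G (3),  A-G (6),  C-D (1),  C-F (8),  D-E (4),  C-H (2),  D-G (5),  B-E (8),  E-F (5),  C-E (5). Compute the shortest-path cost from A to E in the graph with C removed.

Routes from A to E avoiding C:
A→G→D→E: 6 + 5 + 4 = 15
A→G→D→H→F→E: 6 + 5 + 6 + 8 + 5 = 30
A→G→D→B→E: 6 + 5 + 4 + 8 = 23
Best route has total 15.

15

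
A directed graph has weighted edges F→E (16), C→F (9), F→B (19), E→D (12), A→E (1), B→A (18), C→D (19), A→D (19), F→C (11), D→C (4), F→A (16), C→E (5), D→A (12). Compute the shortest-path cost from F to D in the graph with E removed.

30

Candidate routes:
F → C → D: 11 + 19 = 30
F → A → D: 16 + 19 = 35
F → B → A → D: 19 + 18 + 19 = 56
Best route has total 30.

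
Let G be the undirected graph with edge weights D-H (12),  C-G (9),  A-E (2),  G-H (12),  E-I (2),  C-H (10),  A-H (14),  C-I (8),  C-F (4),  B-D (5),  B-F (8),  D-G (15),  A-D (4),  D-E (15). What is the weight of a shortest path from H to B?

A few of the H→B routes:
H → G → D → B: 12 + 15 + 5 = 32
H → C → F → B: 10 + 4 + 8 = 22
H → D → B: 12 + 5 = 17
H → A → D → B: 14 + 4 + 5 = 23
H → G → C → F → B: 12 + 9 + 4 + 8 = 33
H → C → I → E → A → D → B: 10 + 8 + 2 + 2 + 4 + 5 = 31
The minimum is 17.

17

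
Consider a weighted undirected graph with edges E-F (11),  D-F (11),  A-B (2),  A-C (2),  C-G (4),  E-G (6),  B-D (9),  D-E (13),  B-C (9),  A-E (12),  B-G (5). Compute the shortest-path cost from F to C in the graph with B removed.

Routes from F to C avoiding B:
F -> D -> E -> A -> C: 11 + 13 + 12 + 2 = 38
F -> E -> A -> C: 11 + 12 + 2 = 25
F -> E -> G -> C: 11 + 6 + 4 = 21
F -> D -> E -> G -> C: 11 + 13 + 6 + 4 = 34
Best route has total 21.

21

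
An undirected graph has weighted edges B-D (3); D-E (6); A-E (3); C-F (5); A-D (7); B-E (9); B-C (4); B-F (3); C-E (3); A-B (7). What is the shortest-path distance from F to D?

Checking several routes:
F→C→B→D: 5 + 4 + 3 = 12
F→C→E→D: 5 + 3 + 6 = 14
F→B→C→E→D: 3 + 4 + 3 + 6 = 16
F→B→D: 3 + 3 = 6
Shortest: 6.

6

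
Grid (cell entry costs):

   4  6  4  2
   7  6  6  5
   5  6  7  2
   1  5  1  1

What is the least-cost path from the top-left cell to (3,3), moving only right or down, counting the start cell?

Path r0c0 -> r0c1 -> r0c2 -> r0c3 -> r1c3 -> r2c3 -> r3c3: 4 + 6 + 4 + 2 + 5 + 2 + 1 = 24.

24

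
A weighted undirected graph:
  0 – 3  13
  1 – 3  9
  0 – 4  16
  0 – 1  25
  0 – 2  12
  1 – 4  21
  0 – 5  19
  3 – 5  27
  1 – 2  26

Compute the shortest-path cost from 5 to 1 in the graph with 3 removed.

44

Routes from 5 to 1 avoiding 3:
5 - 0 - 4 - 1: 19 + 16 + 21 = 56
5 - 0 - 1: 19 + 25 = 44
5 - 0 - 2 - 1: 19 + 12 + 26 = 57
Shortest: 44.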